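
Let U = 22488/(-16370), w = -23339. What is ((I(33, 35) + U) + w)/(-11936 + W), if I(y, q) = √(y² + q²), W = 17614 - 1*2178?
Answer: -191040959/28647500 + √2314/3500 ≈ -6.6549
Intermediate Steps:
W = 15436 (W = 17614 - 2178 = 15436)
U = -11244/8185 (U = 22488*(-1/16370) = -11244/8185 ≈ -1.3737)
I(y, q) = √(q² + y²)
((I(33, 35) + U) + w)/(-11936 + W) = ((√(35² + 33²) - 11244/8185) - 23339)/(-11936 + 15436) = ((√(1225 + 1089) - 11244/8185) - 23339)/3500 = ((√2314 - 11244/8185) - 23339)*(1/3500) = ((-11244/8185 + √2314) - 23339)*(1/3500) = (-191040959/8185 + √2314)*(1/3500) = -191040959/28647500 + √2314/3500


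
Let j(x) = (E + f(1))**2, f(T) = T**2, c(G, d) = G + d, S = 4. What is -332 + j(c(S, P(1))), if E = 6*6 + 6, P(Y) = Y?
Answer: 1517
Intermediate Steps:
E = 42 (E = 36 + 6 = 42)
j(x) = 1849 (j(x) = (42 + 1**2)**2 = (42 + 1)**2 = 43**2 = 1849)
-332 + j(c(S, P(1))) = -332 + 1849 = 1517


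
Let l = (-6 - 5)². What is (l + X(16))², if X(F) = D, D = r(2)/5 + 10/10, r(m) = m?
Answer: 374544/25 ≈ 14982.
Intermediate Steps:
D = 7/5 (D = 2/5 + 10/10 = 2*(⅕) + 10*(⅒) = ⅖ + 1 = 7/5 ≈ 1.4000)
l = 121 (l = (-11)² = 121)
X(F) = 7/5
(l + X(16))² = (121 + 7/5)² = (612/5)² = 374544/25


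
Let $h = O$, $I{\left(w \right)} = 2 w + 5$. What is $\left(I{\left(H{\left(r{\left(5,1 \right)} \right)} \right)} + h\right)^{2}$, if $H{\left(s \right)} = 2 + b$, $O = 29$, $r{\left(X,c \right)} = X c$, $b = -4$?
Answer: $900$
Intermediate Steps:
$H{\left(s \right)} = -2$ ($H{\left(s \right)} = 2 - 4 = -2$)
$I{\left(w \right)} = 5 + 2 w$
$h = 29$
$\left(I{\left(H{\left(r{\left(5,1 \right)} \right)} \right)} + h\right)^{2} = \left(\left(5 + 2 \left(-2\right)\right) + 29\right)^{2} = \left(\left(5 - 4\right) + 29\right)^{2} = \left(1 + 29\right)^{2} = 30^{2} = 900$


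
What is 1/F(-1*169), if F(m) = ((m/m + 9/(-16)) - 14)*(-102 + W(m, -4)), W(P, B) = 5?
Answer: 16/21049 ≈ 0.00076013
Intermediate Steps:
F(m) = 21049/16 (F(m) = ((m/m + 9/(-16)) - 14)*(-102 + 5) = ((1 + 9*(-1/16)) - 14)*(-97) = ((1 - 9/16) - 14)*(-97) = (7/16 - 14)*(-97) = -217/16*(-97) = 21049/16)
1/F(-1*169) = 1/(21049/16) = 16/21049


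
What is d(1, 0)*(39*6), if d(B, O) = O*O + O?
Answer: 0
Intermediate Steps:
d(B, O) = O + O² (d(B, O) = O² + O = O + O²)
d(1, 0)*(39*6) = (0*(1 + 0))*(39*6) = (0*1)*234 = 0*234 = 0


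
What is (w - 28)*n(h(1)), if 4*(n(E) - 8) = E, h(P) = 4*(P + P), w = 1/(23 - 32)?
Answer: -2530/9 ≈ -281.11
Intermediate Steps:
w = -⅑ (w = 1/(-9) = -⅑ ≈ -0.11111)
h(P) = 8*P (h(P) = 4*(2*P) = 8*P)
n(E) = 8 + E/4
(w - 28)*n(h(1)) = (-⅑ - 28)*(8 + (8*1)/4) = -253*(8 + (¼)*8)/9 = -253*(8 + 2)/9 = -253/9*10 = -2530/9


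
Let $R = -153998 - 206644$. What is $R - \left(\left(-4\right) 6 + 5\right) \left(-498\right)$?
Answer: $-370104$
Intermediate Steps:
$R = -360642$
$R - \left(\left(-4\right) 6 + 5\right) \left(-498\right) = -360642 - \left(\left(-4\right) 6 + 5\right) \left(-498\right) = -360642 - \left(-24 + 5\right) \left(-498\right) = -360642 - \left(-19\right) \left(-498\right) = -360642 - 9462 = -370104$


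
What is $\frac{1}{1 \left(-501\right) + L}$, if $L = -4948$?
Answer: $- \frac{1}{5449} \approx -0.00018352$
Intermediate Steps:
$\frac{1}{1 \left(-501\right) + L} = \frac{1}{1 \left(-501\right) - 4948} = \frac{1}{-501 - 4948} = \frac{1}{-5449} = - \frac{1}{5449}$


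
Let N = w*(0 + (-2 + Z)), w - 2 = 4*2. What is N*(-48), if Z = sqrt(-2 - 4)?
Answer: 960 - 480*I*sqrt(6) ≈ 960.0 - 1175.8*I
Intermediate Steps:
w = 10 (w = 2 + 4*2 = 2 + 8 = 10)
Z = I*sqrt(6) (Z = sqrt(-6) = I*sqrt(6) ≈ 2.4495*I)
N = -20 + 10*I*sqrt(6) (N = 10*(0 + (-2 + I*sqrt(6))) = 10*(-2 + I*sqrt(6)) = -20 + 10*I*sqrt(6) ≈ -20.0 + 24.495*I)
N*(-48) = (-20 + 10*I*sqrt(6))*(-48) = 960 - 480*I*sqrt(6)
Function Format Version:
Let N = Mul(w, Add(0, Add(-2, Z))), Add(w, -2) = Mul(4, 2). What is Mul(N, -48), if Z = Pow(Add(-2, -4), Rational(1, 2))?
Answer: Add(960, Mul(-480, I, Pow(6, Rational(1, 2)))) ≈ Add(960.00, Mul(-1175.8, I))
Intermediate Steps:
w = 10 (w = Add(2, Mul(4, 2)) = Add(2, 8) = 10)
Z = Mul(I, Pow(6, Rational(1, 2))) (Z = Pow(-6, Rational(1, 2)) = Mul(I, Pow(6, Rational(1, 2))) ≈ Mul(2.4495, I))
N = Add(-20, Mul(10, I, Pow(6, Rational(1, 2)))) (N = Mul(10, Add(0, Add(-2, Mul(I, Pow(6, Rational(1, 2)))))) = Mul(10, Add(-2, Mul(I, Pow(6, Rational(1, 2))))) = Add(-20, Mul(10, I, Pow(6, Rational(1, 2)))) ≈ Add(-20.000, Mul(24.495, I)))
Mul(N, -48) = Mul(Add(-20, Mul(10, I, Pow(6, Rational(1, 2)))), -48) = Add(960, Mul(-480, I, Pow(6, Rational(1, 2))))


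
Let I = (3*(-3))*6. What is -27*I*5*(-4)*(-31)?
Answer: 903960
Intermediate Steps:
I = -54 (I = -9*6 = -54)
-27*I*5*(-4)*(-31) = -27*(-54*5)*(-4)*(-31) = -(-7290)*(-4)*(-31) = -27*1080*(-31) = -29160*(-31) = 903960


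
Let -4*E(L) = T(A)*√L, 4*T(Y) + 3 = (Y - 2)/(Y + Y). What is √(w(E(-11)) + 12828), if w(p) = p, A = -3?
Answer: √(7388928 + 78*I*√11)/24 ≈ 113.26 + 0.0019827*I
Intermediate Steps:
T(Y) = -¾ + (-2 + Y)/(8*Y) (T(Y) = -¾ + ((Y - 2)/(Y + Y))/4 = -¾ + ((-2 + Y)/((2*Y)))/4 = -¾ + ((-2 + Y)*(1/(2*Y)))/4 = -¾ + ((-2 + Y)/(2*Y))/4 = -¾ + (-2 + Y)/(8*Y))
E(L) = 13*√L/96 (E(L) = -(⅛)*(-2 - 5*(-3))/(-3)*√L/4 = -(⅛)*(-⅓)*(-2 + 15)*√L/4 = -(⅛)*(-⅓)*13*√L/4 = -(-13)*√L/96 = 13*√L/96)
√(w(E(-11)) + 12828) = √(13*√(-11)/96 + 12828) = √(13*(I*√11)/96 + 12828) = √(13*I*√11/96 + 12828) = √(12828 + 13*I*√11/96)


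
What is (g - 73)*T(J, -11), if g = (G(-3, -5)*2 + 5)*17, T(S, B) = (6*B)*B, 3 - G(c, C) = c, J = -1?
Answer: 156816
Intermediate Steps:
G(c, C) = 3 - c
T(S, B) = 6*B²
g = 289 (g = ((3 - 1*(-3))*2 + 5)*17 = ((3 + 3)*2 + 5)*17 = (6*2 + 5)*17 = (12 + 5)*17 = 17*17 = 289)
(g - 73)*T(J, -11) = (289 - 73)*(6*(-11)²) = 216*(6*121) = 216*726 = 156816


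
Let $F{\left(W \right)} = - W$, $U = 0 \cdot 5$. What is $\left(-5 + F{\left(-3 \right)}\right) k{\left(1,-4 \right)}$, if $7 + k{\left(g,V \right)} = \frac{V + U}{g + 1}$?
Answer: $18$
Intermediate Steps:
$U = 0$
$k{\left(g,V \right)} = -7 + \frac{V}{1 + g}$ ($k{\left(g,V \right)} = -7 + \frac{V + 0}{g + 1} = -7 + \frac{V}{1 + g}$)
$\left(-5 + F{\left(-3 \right)}\right) k{\left(1,-4 \right)} = \left(-5 - -3\right) \frac{-7 - 4 - 7}{1 + 1} = \left(-5 + 3\right) \frac{-7 - 4 - 7}{2} = - 2 \cdot \frac{1}{2} \left(-18\right) = \left(-2\right) \left(-9\right) = 18$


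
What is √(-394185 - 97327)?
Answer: 2*I*√122878 ≈ 701.08*I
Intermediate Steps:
√(-394185 - 97327) = √(-491512) = 2*I*√122878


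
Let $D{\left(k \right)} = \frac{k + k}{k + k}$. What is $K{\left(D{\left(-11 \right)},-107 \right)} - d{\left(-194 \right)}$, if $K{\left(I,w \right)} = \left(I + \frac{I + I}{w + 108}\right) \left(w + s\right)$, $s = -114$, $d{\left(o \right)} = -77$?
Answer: $-586$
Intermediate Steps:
$D{\left(k \right)} = 1$ ($D{\left(k \right)} = \frac{2 k}{2 k} = 2 k \frac{1}{2 k} = 1$)
$K{\left(I,w \right)} = \left(-114 + w\right) \left(I + \frac{2 I}{108 + w}\right)$ ($K{\left(I,w \right)} = \left(I + \frac{I + I}{w + 108}\right) \left(w - 114\right) = \left(I + \frac{2 I}{108 + w}\right) \left(-114 + w\right) = \left(-114 + w\right) \left(I + \frac{2 I}{108 + w}\right)$)
$K{\left(D{\left(-11 \right)},-107 \right)} - d{\left(-194 \right)} = 1 \frac{1}{108 - 107} \left(-12540 + \left(-107\right)^{2} - -428\right) - -77 = 1 \cdot 1^{-1} \left(-12540 + 11449 + 428\right) + 77 = 1 \cdot 1 \left(-663\right) + 77 = -663 + 77 = -586$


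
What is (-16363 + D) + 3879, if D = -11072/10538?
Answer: -65783732/5269 ≈ -12485.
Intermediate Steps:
D = -5536/5269 (D = -11072*1/10538 = -5536/5269 ≈ -1.0507)
(-16363 + D) + 3879 = (-16363 - 5536/5269) + 3879 = -86222183/5269 + 3879 = -65783732/5269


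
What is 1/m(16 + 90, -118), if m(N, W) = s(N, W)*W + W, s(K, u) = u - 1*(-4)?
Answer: 1/13334 ≈ 7.4996e-5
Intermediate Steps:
s(K, u) = 4 + u (s(K, u) = u + 4 = 4 + u)
m(N, W) = W + W*(4 + W) (m(N, W) = (4 + W)*W + W = W*(4 + W) + W = W + W*(4 + W))
1/m(16 + 90, -118) = 1/(-118*(5 - 118)) = 1/(-118*(-113)) = 1/13334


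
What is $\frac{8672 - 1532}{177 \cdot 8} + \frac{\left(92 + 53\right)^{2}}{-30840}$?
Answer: $\frac{1586885}{363912} \approx 4.3606$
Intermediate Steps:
$\frac{8672 - 1532}{177 \cdot 8} + \frac{\left(92 + 53\right)^{2}}{-30840} = \frac{8672 - 1532}{1416} + 145^{2} \left(- \frac{1}{30840}\right) = 7140 \cdot \frac{1}{1416} + 21025 \left(- \frac{1}{30840}\right) = \frac{595}{118} - \frac{4205}{6168} = \frac{1586885}{363912}$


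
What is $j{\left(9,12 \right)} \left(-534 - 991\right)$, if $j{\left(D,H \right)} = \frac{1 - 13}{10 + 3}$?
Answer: $\frac{18300}{13} \approx 1407.7$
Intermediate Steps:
$j{\left(D,H \right)} = - \frac{12}{13}$
$j{\left(9,12 \right)} \left(-534 - 991\right) = - \frac{12 \left(-534 - 991\right)}{13} = \left(- \frac{12}{13}\right) \left(-1525\right) = \frac{18300}{13}$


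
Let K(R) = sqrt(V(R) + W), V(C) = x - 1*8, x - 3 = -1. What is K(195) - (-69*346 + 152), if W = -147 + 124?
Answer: 23722 + I*sqrt(29) ≈ 23722.0 + 5.3852*I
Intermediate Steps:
x = 2 (x = 3 - 1 = 2)
W = -23
V(C) = -6 (V(C) = 2 - 1*8 = 2 - 8 = -6)
K(R) = I*sqrt(29) (K(R) = sqrt(-6 - 23) = sqrt(-29) = I*sqrt(29))
K(195) - (-69*346 + 152) = I*sqrt(29) - (-69*346 + 152) = I*sqrt(29) - (-23874 + 152) = I*sqrt(29) - 1*(-23722) = I*sqrt(29) + 23722 = 23722 + I*sqrt(29)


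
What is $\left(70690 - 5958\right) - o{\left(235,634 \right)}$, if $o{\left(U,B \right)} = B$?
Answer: $64098$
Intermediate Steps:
$\left(70690 - 5958\right) - o{\left(235,634 \right)} = \left(70690 - 5958\right) - 634 = 64732 - 634 = 64098$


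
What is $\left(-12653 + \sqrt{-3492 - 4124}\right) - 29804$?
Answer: $-42457 + 8 i \sqrt{119} \approx -42457.0 + 87.27 i$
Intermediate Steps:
$\left(-12653 + \sqrt{-3492 - 4124}\right) - 29804 = \left(-12653 + \sqrt{-7616}\right) - 29804 = \left(-12653 + 8 i \sqrt{119}\right) - 29804 = -42457 + 8 i \sqrt{119}$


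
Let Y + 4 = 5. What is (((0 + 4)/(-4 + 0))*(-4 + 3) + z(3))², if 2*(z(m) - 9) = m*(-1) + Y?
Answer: 81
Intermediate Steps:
Y = 1 (Y = -4 + 5 = 1)
z(m) = 19/2 - m/2 (z(m) = 9 + (m*(-1) + 1)/2 = 9 + (-m + 1)/2 = 9 + (1 - m)/2 = 9 + (½ - m/2) = 19/2 - m/2)
(((0 + 4)/(-4 + 0))*(-4 + 3) + z(3))² = (((0 + 4)/(-4 + 0))*(-4 + 3) + (19/2 - ½*3))² = ((4/(-4))*(-1) + (19/2 - 3/2))² = ((4*(-¼))*(-1) + 8)² = (-1*(-1) + 8)² = (1 + 8)² = 9² = 81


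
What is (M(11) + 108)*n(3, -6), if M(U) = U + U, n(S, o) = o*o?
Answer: 4680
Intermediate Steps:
n(S, o) = o²
M(U) = 2*U
(M(11) + 108)*n(3, -6) = (2*11 + 108)*(-6)² = (22 + 108)*36 = 130*36 = 4680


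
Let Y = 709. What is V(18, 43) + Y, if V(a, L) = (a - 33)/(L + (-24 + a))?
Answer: 26218/37 ≈ 708.59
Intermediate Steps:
V(a, L) = (-33 + a)/(-24 + L + a)
V(18, 43) + Y = (-33 + 18)/(-24 + 43 + 18) + 709 = -15/37 + 709 = 26218/37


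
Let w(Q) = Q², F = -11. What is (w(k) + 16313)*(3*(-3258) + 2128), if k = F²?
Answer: -236674284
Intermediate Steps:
k = 121 (k = (-11)² = 121)
(w(k) + 16313)*(3*(-3258) + 2128) = (121² + 16313)*(3*(-3258) + 2128) = (14641 + 16313)*(-9774 + 2128) = 30954*(-7646) = -236674284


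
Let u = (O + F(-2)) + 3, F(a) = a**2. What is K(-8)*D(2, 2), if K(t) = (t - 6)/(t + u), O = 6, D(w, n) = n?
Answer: -28/5 ≈ -5.6000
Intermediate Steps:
u = 13 (u = (6 + (-2)**2) + 3 = (6 + 4) + 3 = 10 + 3 = 13)
K(t) = (-6 + t)/(13 + t) (K(t) = (t - 6)/(t + 13) = (-6 + t)/(13 + t))
K(-8)*D(2, 2) = ((-6 - 8)/(13 - 8))*2 = (-14/5)*2 = ((1/5)*(-14))*2 = -14/5*2 = -28/5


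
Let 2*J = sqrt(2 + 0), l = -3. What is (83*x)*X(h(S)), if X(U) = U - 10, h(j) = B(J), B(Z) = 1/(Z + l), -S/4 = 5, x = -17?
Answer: 14608 + 83*sqrt(2) ≈ 14725.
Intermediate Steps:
S = -20 (S = -4*5 = -20)
J = sqrt(2)/2 (J = sqrt(2 + 0)/2 = sqrt(2)/2 ≈ 0.70711)
B(Z) = 1/(-3 + Z) (B(Z) = 1/(Z - 3) = 1/(-3 + Z))
h(j) = 1/(-3 + sqrt(2)/2)
X(U) = -10 + U
(83*x)*X(h(S)) = (83*(-17))*(-10 + (-6/17 - sqrt(2)/17)) = -1411*(-176/17 - sqrt(2)/17) = 14608 + 83*sqrt(2)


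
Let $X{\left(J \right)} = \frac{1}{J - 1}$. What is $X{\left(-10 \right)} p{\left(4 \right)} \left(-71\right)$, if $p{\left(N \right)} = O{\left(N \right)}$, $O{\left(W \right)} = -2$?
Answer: $- \frac{142}{11} \approx -12.909$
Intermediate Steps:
$p{\left(N \right)} = -2$
$X{\left(J \right)} = \frac{1}{-1 + J}$
$X{\left(-10 \right)} p{\left(4 \right)} \left(-71\right) = \frac{1}{-1 - 10} \left(-2\right) \left(-71\right) = \frac{1}{-11} \left(-2\right) \left(-71\right) = \left(- \frac{1}{11}\right) \left(-2\right) \left(-71\right) = \frac{2}{11} \left(-71\right) = - \frac{142}{11}$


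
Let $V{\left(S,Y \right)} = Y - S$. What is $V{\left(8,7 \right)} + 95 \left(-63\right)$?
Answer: $-5986$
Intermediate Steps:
$V{\left(8,7 \right)} + 95 \left(-63\right) = \left(7 - 8\right) + 95 \left(-63\right) = \left(7 - 8\right) - 5985 = -1 - 5985 = -5986$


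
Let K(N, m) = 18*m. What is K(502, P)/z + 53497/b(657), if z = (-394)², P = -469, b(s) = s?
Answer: 4149556949/50995026 ≈ 81.372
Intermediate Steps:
z = 155236
K(502, P)/z + 53497/b(657) = (18*(-469))/155236 + 53497/657 = -8442*1/155236 + 53497*(1/657) = -4221/77618 + 53497/657 = 4149556949/50995026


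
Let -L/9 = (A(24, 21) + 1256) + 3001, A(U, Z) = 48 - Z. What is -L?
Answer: 38556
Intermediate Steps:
L = -38556 (L = -9*(((48 - 1*21) + 1256) + 3001) = -9*(((48 - 21) + 1256) + 3001) = -9*((27 + 1256) + 3001) = -9*(1283 + 3001) = -9*4284 = -38556)
-L = -1*(-38556) = 38556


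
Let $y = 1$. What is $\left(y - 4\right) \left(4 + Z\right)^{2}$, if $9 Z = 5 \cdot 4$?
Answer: $- \frac{3136}{27} \approx -116.15$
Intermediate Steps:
$Z = \frac{20}{9}$ ($Z = \frac{5 \cdot 4}{9} = \frac{1}{9} \cdot 20 = \frac{20}{9} \approx 2.2222$)
$\left(y - 4\right) \left(4 + Z\right)^{2} = \left(1 - 4\right) \left(4 + \frac{20}{9}\right)^{2} = - 3 \left(\frac{56}{9}\right)^{2} = \left(-3\right) \frac{3136}{81} = - \frac{3136}{27}$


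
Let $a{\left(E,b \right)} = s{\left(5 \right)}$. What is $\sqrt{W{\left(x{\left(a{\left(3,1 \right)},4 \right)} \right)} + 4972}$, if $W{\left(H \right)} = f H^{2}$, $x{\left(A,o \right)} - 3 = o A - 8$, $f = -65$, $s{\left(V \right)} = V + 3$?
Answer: $i \sqrt{42413} \approx 205.94 i$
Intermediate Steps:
$s{\left(V \right)} = 3 + V$
$a{\left(E,b \right)} = 8$ ($a{\left(E,b \right)} = 3 + 5 = 8$)
$x{\left(A,o \right)} = -5 + A o$ ($x{\left(A,o \right)} = 3 + \left(o A - 8\right) = 3 + \left(A o - 8\right) = 3 + \left(-8 + A o\right) = -5 + A o$)
$W{\left(H \right)} = - 65 H^{2}$
$\sqrt{W{\left(x{\left(a{\left(3,1 \right)},4 \right)} \right)} + 4972} = \sqrt{- 65 \left(-5 + 8 \cdot 4\right)^{2} + 4972} = \sqrt{- 65 \left(-5 + 32\right)^{2} + 4972} = \sqrt{- 65 \cdot 27^{2} + 4972} = \sqrt{\left(-65\right) 729 + 4972} = \sqrt{-47385 + 4972} = \sqrt{-42413} = i \sqrt{42413}$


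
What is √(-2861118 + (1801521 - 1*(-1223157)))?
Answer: 2*√40890 ≈ 404.43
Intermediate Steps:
√(-2861118 + (1801521 - 1*(-1223157))) = √(-2861118 + (1801521 + 1223157)) = √(-2861118 + 3024678) = √163560 = 2*√40890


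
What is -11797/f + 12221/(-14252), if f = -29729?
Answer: -27883895/60528244 ≈ -0.46068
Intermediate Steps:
-11797/f + 12221/(-14252) = -11797/(-29729) + 12221/(-14252) = -11797*(-1/29729) + 12221*(-1/14252) = 11797/29729 - 12221/14252 = -27883895/60528244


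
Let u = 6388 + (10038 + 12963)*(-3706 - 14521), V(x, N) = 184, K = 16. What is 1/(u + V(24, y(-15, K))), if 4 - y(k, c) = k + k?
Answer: -1/419232655 ≈ -2.3853e-9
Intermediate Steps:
y(k, c) = 4 - 2*k (y(k, c) = 4 - (k + k) = 4 - 2*k)
u = -419232839 (u = 6388 + 23001*(-18227) = 6388 - 419239227 = -419232839)
1/(u + V(24, y(-15, K))) = 1/(-419232839 + 184) = 1/(-419232655) = -1/419232655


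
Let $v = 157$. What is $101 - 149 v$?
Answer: $-23292$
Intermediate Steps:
$101 - 149 v = 101 - 23393 = -23292$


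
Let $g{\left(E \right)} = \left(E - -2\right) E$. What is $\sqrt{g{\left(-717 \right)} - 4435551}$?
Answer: $4 i \sqrt{245181} \approx 1980.6 i$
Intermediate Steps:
$g{\left(E \right)} = E \left(2 + E\right)$ ($g{\left(E \right)} = \left(E + 2\right) E = \left(2 + E\right) E = E \left(2 + E\right)$)
$\sqrt{g{\left(-717 \right)} - 4435551} = \sqrt{- 717 \left(2 - 717\right) - 4435551} = \sqrt{\left(-717\right) \left(-715\right) - 4435551} = \sqrt{512655 - 4435551} = \sqrt{-3922896} = 4 i \sqrt{245181}$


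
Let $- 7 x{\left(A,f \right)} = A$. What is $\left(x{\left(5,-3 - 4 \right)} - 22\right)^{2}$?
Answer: $\frac{25281}{49} \approx 515.94$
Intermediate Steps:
$x{\left(A,f \right)} = - \frac{A}{7}$
$\left(x{\left(5,-3 - 4 \right)} - 22\right)^{2} = \left(\left(- \frac{1}{7}\right) 5 - 22\right)^{2} = \left(- \frac{5}{7} - 22\right)^{2} = \left(- \frac{159}{7}\right)^{2} = \frac{25281}{49}$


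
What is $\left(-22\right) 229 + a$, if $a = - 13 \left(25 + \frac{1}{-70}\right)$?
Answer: $- \frac{375397}{70} \approx -5362.8$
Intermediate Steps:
$a = - \frac{22737}{70}$ ($a = - 13 \left(25 - \frac{1}{70}\right) = \left(-13\right) \frac{1749}{70} = - \frac{22737}{70} \approx -324.81$)
$\left(-22\right) 229 + a = \left(-22\right) 229 - \frac{22737}{70} = -5038 - \frac{22737}{70} = - \frac{375397}{70}$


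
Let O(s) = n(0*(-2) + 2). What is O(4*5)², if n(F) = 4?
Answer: 16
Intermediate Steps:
O(s) = 4
O(4*5)² = 4² = 16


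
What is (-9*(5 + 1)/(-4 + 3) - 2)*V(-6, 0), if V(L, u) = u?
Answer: 0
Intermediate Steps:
(-9*(5 + 1)/(-4 + 3) - 2)*V(-6, 0) = (-9*(5 + 1)/(-4 + 3) - 2)*0 = (-54/(-1) - 2)*0 = (-54*(-1) - 2)*0 = (-9*(-6) - 2)*0 = (54 - 2)*0 = 52*0 = 0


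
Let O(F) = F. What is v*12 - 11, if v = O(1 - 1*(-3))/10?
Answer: -31/5 ≈ -6.2000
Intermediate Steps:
v = ⅖ (v = (1 - 1*(-3))/10 = (1 + 3)*(⅒) = 4*(⅒) = ⅖ ≈ 0.40000)
v*12 - 11 = (⅖)*12 - 11 = 24/5 - 11 = -31/5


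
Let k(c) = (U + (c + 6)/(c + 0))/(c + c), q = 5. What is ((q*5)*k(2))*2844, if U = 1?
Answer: 88875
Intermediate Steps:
k(c) = (1 + (6 + c)/c)/(2*c) (k(c) = (1 + (c + 6)/(c + 0))/(c + c) = (1 + (6 + c)/c)/((2*c)) = (1 + (6 + c)/c)*(1/(2*c)) = (1 + (6 + c)/c)/(2*c))
((q*5)*k(2))*2844 = ((5*5)*((3 + 2)/2**2))*2844 = (25*((1/4)*5))*2844 = (25*(5/4))*2844 = (125/4)*2844 = 88875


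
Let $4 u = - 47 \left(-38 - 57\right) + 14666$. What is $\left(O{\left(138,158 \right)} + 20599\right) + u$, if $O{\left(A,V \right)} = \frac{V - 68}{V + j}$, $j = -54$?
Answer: $\frac{329974}{13} \approx 25383.0$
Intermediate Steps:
$O{\left(A,V \right)} = \frac{-68 + V}{-54 + V}$ ($O{\left(A,V \right)} = \frac{V - 68}{V - 54} = \frac{-68 + V}{-54 + V}$)
$u = \frac{19131}{4}$ ($u = \frac{- 47 \left(-38 - 57\right) + 14666}{4} = \frac{\left(-47\right) \left(-95\right) + 14666}{4} = \frac{4465 + 14666}{4} = \frac{1}{4} \cdot 19131 = \frac{19131}{4} \approx 4782.8$)
$\left(O{\left(138,158 \right)} + 20599\right) + u = \left(\frac{-68 + 158}{-54 + 158} + 20599\right) + \frac{19131}{4} = \left(\frac{1}{104} \cdot 90 + 20599\right) + \frac{19131}{4} = \left(\frac{45}{52} + 20599\right) + \frac{19131}{4} = \frac{1071193}{52} + \frac{19131}{4} = \frac{329974}{13}$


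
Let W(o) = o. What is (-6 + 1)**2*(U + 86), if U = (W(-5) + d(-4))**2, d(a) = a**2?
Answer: 5175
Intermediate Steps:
U = 121 (U = (-5 + (-4)**2)**2 = (-5 + 16)**2 = 11**2 = 121)
(-6 + 1)**2*(U + 86) = (-6 + 1)**2*(121 + 86) = (-5)**2*207 = 25*207 = 5175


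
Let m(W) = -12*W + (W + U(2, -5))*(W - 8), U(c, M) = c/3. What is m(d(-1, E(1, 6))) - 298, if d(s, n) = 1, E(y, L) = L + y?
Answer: -965/3 ≈ -321.67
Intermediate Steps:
U(c, M) = c/3 (U(c, M) = c*(⅓) = c/3)
m(W) = -12*W + (-8 + W)*(⅔ + W) (m(W) = -12*W + (W + (⅓)*2)*(W - 8) = -12*W + (W + ⅔)*(-8 + W) = -12*W + (⅔ + W)*(-8 + W) = -12*W + (-8 + W)*(⅔ + W))
m(d(-1, E(1, 6))) - 298 = (-16/3 + 1² - 58/3*1) - 298 = (-16/3 + 1 - 58/3) - 298 = -71/3 - 298 = -965/3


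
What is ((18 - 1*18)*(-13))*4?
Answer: 0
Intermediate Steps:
((18 - 1*18)*(-13))*4 = ((18 - 18)*(-13))*4 = (0*(-13))*4 = 0*4 = 0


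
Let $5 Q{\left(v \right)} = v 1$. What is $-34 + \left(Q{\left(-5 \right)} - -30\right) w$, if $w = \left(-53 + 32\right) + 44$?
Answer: $633$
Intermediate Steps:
$Q{\left(v \right)} = \frac{v}{5}$ ($Q{\left(v \right)} = \frac{v 1}{5} = \frac{v}{5}$)
$w = 23$ ($w = -21 + 44 = 23$)
$-34 + \left(Q{\left(-5 \right)} - -30\right) w = -34 + \left(\frac{1}{5} \left(-5\right) - -30\right) 23 = -34 + \left(-1 + 30\right) 23 = -34 + 29 \cdot 23 = -34 + 667 = 633$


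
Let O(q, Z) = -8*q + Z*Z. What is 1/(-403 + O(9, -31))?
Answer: 1/486 ≈ 0.0020576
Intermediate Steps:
O(q, Z) = Z² - 8*q (O(q, Z) = -8*q + Z² = Z² - 8*q)
1/(-403 + O(9, -31)) = 1/(-403 + ((-31)² - 8*9)) = 1/(-403 + (961 - 72)) = 1/(-403 + 889) = 1/486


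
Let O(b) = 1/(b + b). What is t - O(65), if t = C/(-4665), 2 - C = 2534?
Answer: 21633/40430 ≈ 0.53507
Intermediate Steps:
C = -2532 (C = 2 - 1*2534 = 2 - 2534 = -2532)
O(b) = 1/(2*b)
t = 844/1555 (t = -2532/(-4665) = -2532*(-1/4665) = 844/1555 ≈ 0.54277)
t - O(65) = 844/1555 - 1/(2*65) = 844/1555 - 1*1/130 = 844/1555 - 1/130 = 21633/40430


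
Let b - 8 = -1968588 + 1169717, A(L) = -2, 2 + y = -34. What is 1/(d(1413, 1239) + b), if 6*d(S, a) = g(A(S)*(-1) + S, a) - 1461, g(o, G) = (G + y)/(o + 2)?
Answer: -1417/1132333710 ≈ -1.2514e-6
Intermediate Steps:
y = -36 (y = -2 - 34 = -36)
g(o, G) = (-36 + G)/(2 + o) (g(o, G) = (G - 36)/(o + 2) = (-36 + G)/(2 + o))
b = -798863 (b = 8 + (-1968588 + 1169717) = 8 - 798871 = -798863)
d(S, a) = -487/2 + (-36 + a)/(6*(4 + S)) (d(S, a) = ((-36 + a)/(2 + (-2*(-1) + S)) - 1461)/6 = ((-36 + a)/(2 + (2 + S)) - 1461)/6 = ((-36 + a)/(4 + S) - 1461)/6 = (-1461 + (-36 + a)/(4 + S))/6 = -487/2 + (-36 + a)/(6*(4 + S)))
1/(d(1413, 1239) + b) = 1/((-5880 + 1239 - 1461*1413)/(6*(4 + 1413)) - 798863) = 1/((⅙)*(-5880 + 1239 - 2064393)/1417 - 798863) = 1/((⅙)*(1/1417)*(-2069034) - 798863) = 1/(-344839/1417 - 798863) = 1/(-1132333710/1417) = -1417/1132333710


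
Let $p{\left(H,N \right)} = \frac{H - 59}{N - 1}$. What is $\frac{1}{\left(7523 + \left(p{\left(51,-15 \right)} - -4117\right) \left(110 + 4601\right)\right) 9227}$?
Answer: $\frac{2}{358101078737} \approx 5.585 \cdot 10^{-12}$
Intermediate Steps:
$p{\left(H,N \right)} = \frac{-59 + H}{-1 + N}$
$\frac{1}{\left(7523 + \left(p{\left(51,-15 \right)} - -4117\right) \left(110 + 4601\right)\right) 9227} = \frac{1}{\left(7523 + \left(\frac{-59 + 51}{-1 - 15} - -4117\right) \left(110 + 4601\right)\right) 9227} = \frac{1}{7523 + \left(\frac{1}{-16} \left(-8\right) + 4117\right) 4711} \cdot \frac{1}{9227} = \frac{1}{7523 + \left(\left(- \frac{1}{16}\right) \left(-8\right) + 4117\right) 4711} \cdot \frac{1}{9227} = \frac{1}{7523 + \left(\frac{1}{2} + 4117\right) 4711} \cdot \frac{1}{9227} = \frac{1}{7523 + \frac{8235}{2} \cdot 4711} \cdot \frac{1}{9227} = \frac{1}{7523 + \frac{38795085}{2}} \cdot \frac{1}{9227} = \frac{1}{\frac{38810131}{2}} \cdot \frac{1}{9227} = \frac{2}{38810131} \cdot \frac{1}{9227} = \frac{2}{358101078737}$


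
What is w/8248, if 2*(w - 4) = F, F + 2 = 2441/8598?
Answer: 54029/141832608 ≈ 0.00038094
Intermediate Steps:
F = -14755/8598 (F = -2 + 2441/8598 = -14755/8598 ≈ -1.7161)
w = 54029/17196 (w = 4 + (1/2)*(-14755/8598) = 4 - 14755/17196 = 54029/17196 ≈ 3.1420)
w/8248 = (54029/17196)/8248 = (54029/17196)*(1/8248) = 54029/141832608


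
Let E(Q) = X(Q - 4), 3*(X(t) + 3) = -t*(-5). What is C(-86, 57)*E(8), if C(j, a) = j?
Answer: -946/3 ≈ -315.33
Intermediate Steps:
X(t) = -3 + 5*t/3 (X(t) = -3 + (-t*(-5))/3 = -3 + (5*t)/3 = -3 + 5*t/3)
E(Q) = -29/3 + 5*Q/3 (E(Q) = -3 + 5*(Q - 4)/3 = -3 + 5*(-4 + Q)/3 = -3 + (-20/3 + 5*Q/3) = -29/3 + 5*Q/3)
C(-86, 57)*E(8) = -86*(-29/3 + (5/3)*8) = -86*(-29/3 + 40/3) = -86*11/3 = -946/3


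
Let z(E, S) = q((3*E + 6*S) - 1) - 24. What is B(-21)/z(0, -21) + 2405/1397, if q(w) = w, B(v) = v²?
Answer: -252922/210947 ≈ -1.1990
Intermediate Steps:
z(E, S) = -25 + 3*E + 6*S (z(E, S) = ((3*E + 6*S) - 1) - 24 = (-1 + 3*E + 6*S) - 24 = -25 + 3*E + 6*S)
B(-21)/z(0, -21) + 2405/1397 = (-21)²/(-25 + 3*0 + 6*(-21)) + 2405/1397 = 441/(-25 + 0 - 126) + 2405*(1/1397) = 441/(-151) + 2405/1397 = 441*(-1/151) + 2405/1397 = -441/151 + 2405/1397 = -252922/210947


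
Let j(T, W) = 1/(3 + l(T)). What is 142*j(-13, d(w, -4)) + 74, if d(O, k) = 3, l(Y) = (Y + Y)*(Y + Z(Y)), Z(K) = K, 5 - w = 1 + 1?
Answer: 50388/679 ≈ 74.209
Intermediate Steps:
w = 3 (w = 5 - (1 + 1) = 5 - 1*2 = 5 - 2 = 3)
l(Y) = 4*Y**2 (l(Y) = (Y + Y)*(Y + Y) = (2*Y)*(2*Y) = 4*Y**2)
j(T, W) = 1/(3 + 4*T**2)
142*j(-13, d(w, -4)) + 74 = 142/(3 + 4*(-13)**2) + 74 = 142/(3 + 4*169) + 74 = 142/(3 + 676) + 74 = 142/679 + 74 = 50388/679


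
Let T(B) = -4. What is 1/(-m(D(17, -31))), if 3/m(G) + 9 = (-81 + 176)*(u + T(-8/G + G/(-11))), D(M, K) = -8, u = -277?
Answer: 26704/3 ≈ 8901.3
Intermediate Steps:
m(G) = -3/26704 (m(G) = 3/(-9 + (-81 + 176)*(-277 - 4)) = 3/(-9 + 95*(-281)) = 3/(-9 - 26695) = 3/(-26704) = 3*(-1/26704) = -3/26704)
1/(-m(D(17, -31))) = 1/(-1*(-3/26704)) = 1/(3/26704) = 26704/3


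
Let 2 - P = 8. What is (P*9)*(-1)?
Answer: 54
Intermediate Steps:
P = -6 (P = 2 - 1*8 = 2 - 8 = -6)
(P*9)*(-1) = -6*9*(-1) = -54*(-1) = 54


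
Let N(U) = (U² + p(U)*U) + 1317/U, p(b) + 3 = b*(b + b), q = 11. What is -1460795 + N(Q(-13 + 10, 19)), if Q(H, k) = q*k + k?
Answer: 1694436323/76 ≈ 2.2295e+7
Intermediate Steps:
p(b) = -3 + 2*b² (p(b) = -3 + b*(b + b) = -3 + b*(2*b) = -3 + 2*b²)
Q(H, k) = 12*k (Q(H, k) = 11*k + k = 12*k)
N(U) = U² + 1317/U + U*(-3 + 2*U²) (N(U) = (U² + (-3 + 2*U²)*U) + 1317/U = (U² + U*(-3 + 2*U²)) + 1317/U = U² + 1317/U + U*(-3 + 2*U²))
-1460795 + N(Q(-13 + 10, 19)) = -1460795 + (1317 + (12*19)²*(-3 + 12*19 + 2*(12*19)²))/((12*19)) = -1460795 + (1317 + 228²*(-3 + 228 + 2*228²))/228 = -1460795 + (1317 + 51984*(-3 + 228 + 2*51984))/228 = -1460795 + (1317 + 51984*(-3 + 228 + 103968))/228 = -1460795 + (1317 + 51984*104193)/228 = -1460795 + (1317 + 5416368912)/228 = -1460795 + (1/228)*5416370229 = -1460795 + 1805456743/76 = 1694436323/76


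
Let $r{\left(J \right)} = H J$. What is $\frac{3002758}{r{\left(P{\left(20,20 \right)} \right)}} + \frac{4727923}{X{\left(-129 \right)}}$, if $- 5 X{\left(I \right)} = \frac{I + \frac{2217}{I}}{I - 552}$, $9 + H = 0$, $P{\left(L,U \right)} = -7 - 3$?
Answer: $- \frac{31141310403631}{282870} \approx -1.1009 \cdot 10^{8}$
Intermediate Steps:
$P{\left(L,U \right)} = -10$ ($P{\left(L,U \right)} = -7 - 3 = -10$)
$H = -9$ ($H = -9 + 0 = -9$)
$X{\left(I \right)} = - \frac{I + \frac{2217}{I}}{5 \left(-552 + I\right)}$ ($X{\left(I \right)} = - \frac{\left(I + \frac{2217}{I}\right) \frac{1}{I - 552}}{5} = - \frac{\left(I + \frac{2217}{I}\right) \frac{1}{-552 + I}}{5} = - \frac{\frac{1}{-552 + I} \left(I + \frac{2217}{I}\right)}{5} = - \frac{I + \frac{2217}{I}}{5 \left(-552 + I\right)}$)
$r{\left(J \right)} = - 9 J$
$\frac{3002758}{r{\left(P{\left(20,20 \right)} \right)}} + \frac{4727923}{X{\left(-129 \right)}} = \frac{3002758}{\left(-9\right) \left(-10\right)} + \frac{4727923}{\frac{1}{5} \frac{1}{-129} \frac{1}{-552 - 129} \left(-2217 - \left(-129\right)^{2}\right)} = \frac{3002758}{90} + \frac{4727923}{\frac{1}{5} \left(- \frac{1}{129}\right) \frac{1}{-681} \left(-2217 - 16641\right)} = 3002758 \cdot \frac{1}{90} + \frac{4727923}{\frac{1}{5} \left(- \frac{1}{129}\right) \left(- \frac{1}{681}\right) \left(-2217 - 16641\right)} = \frac{1501379}{45} + \frac{4727923}{\frac{1}{5} \left(- \frac{1}{129}\right) \left(- \frac{1}{681}\right) \left(-18858\right)} = \frac{1501379}{45} + \frac{4727923}{- \frac{6286}{146415}} = \frac{1501379}{45} + 4727923 \left(- \frac{146415}{6286}\right) = \frac{1501379}{45} - \frac{692238846045}{6286} = - \frac{31141310403631}{282870}$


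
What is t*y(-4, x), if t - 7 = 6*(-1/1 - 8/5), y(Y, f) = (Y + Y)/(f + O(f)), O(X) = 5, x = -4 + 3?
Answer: 86/5 ≈ 17.200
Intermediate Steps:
x = -1
y(Y, f) = 2*Y/(5 + f) (y(Y, f) = (Y + Y)/(f + 5) = (2*Y)/(5 + f) = 2*Y/(5 + f))
t = -43/5 (t = 7 + 6*(-1/1 - 8/5) = 7 + 6*(-1*1 - 8*⅕) = 7 + 6*(-1 - 8/5) = 7 + 6*(-13/5) = 7 - 78/5 = -43/5 ≈ -8.6000)
t*y(-4, x) = -86*(-4)/(5*(5 - 1)) = -86*(-4)/(5*4) = -43/5*(-2) = 86/5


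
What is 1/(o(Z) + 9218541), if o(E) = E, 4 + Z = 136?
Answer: 1/9218673 ≈ 1.0848e-7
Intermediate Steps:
Z = 132 (Z = -4 + 136 = 132)
1/(o(Z) + 9218541) = 1/(132 + 9218541) = 1/9218673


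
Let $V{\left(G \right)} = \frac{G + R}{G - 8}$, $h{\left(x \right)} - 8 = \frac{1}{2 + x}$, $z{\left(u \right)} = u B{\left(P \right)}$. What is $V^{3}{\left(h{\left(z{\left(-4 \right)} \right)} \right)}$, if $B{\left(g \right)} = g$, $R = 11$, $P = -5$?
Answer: $73560059$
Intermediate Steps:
$z{\left(u \right)} = - 5 u$ ($z{\left(u \right)} = u \left(-5\right) = - 5 u$)
$h{\left(x \right)} = 8 + \frac{1}{2 + x}$
$V{\left(G \right)} = \frac{11 + G}{-8 + G}$ ($V{\left(G \right)} = \frac{G + 11}{G - 8} = \frac{11 + G}{-8 + G}$)
$V^{3}{\left(h{\left(z{\left(-4 \right)} \right)} \right)} = \left(\frac{11 + \frac{17 + 8 \left(\left(-5\right) \left(-4\right)\right)}{2 - -20}}{-8 + \frac{17 + 8 \left(\left(-5\right) \left(-4\right)\right)}{2 - -20}}\right)^{3} = \left(\frac{11 + \frac{17 + 8 \cdot 20}{2 + 20}}{-8 + \frac{17 + 8 \cdot 20}{2 + 20}}\right)^{3} = \left(\frac{11 + \frac{17 + 160}{22}}{-8 + \frac{17 + 160}{22}}\right)^{3} = \left(\frac{11 + \frac{1}{22} \cdot 177}{-8 + \frac{1}{22} \cdot 177}\right)^{3} = \left(\frac{11 + \frac{177}{22}}{-8 + \frac{177}{22}}\right)^{3} = \left(\frac{1}{\frac{1}{22}} \cdot \frac{419}{22}\right)^{3} = \left(22 \cdot \frac{419}{22}\right)^{3} = 419^{3} = 73560059$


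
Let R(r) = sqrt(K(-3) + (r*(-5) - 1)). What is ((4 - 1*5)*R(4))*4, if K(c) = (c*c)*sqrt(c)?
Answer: -4*sqrt(-21 + 9*I*sqrt(3)) ≈ -6.4208 - 19.422*I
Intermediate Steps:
K(c) = c**(5/2) (K(c) = c**2*sqrt(c) = c**(5/2))
R(r) = sqrt(-1 - 5*r + 9*I*sqrt(3)) (R(r) = sqrt((-3)**(5/2) + (r*(-5) - 1)) = sqrt(9*I*sqrt(3) + (-5*r - 1)) = sqrt(9*I*sqrt(3) + (-1 - 5*r)) = sqrt(-1 - 5*r + 9*I*sqrt(3)))
((4 - 1*5)*R(4))*4 = ((4 - 1*5)*sqrt(-1 - 5*4 + 9*I*sqrt(3)))*4 = ((4 - 5)*sqrt(-1 - 20 + 9*I*sqrt(3)))*4 = -sqrt(-21 + 9*I*sqrt(3))*4 = -4*sqrt(-21 + 9*I*sqrt(3))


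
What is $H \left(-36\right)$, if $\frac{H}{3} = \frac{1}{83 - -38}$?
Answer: $- \frac{108}{121} \approx -0.89256$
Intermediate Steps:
$H = \frac{3}{121}$ ($H = \frac{3}{83 - -38} = \frac{3}{83 + 38} = \frac{3}{121} \approx 0.024793$)
$H \left(-36\right) = \frac{3}{121} \left(-36\right) = - \frac{108}{121}$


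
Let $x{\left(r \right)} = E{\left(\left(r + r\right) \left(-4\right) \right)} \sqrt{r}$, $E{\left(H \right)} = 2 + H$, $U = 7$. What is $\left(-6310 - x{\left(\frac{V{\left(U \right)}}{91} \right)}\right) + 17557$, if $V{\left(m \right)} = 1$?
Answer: $11247 - \frac{174 \sqrt{91}}{8281} \approx 11247.0$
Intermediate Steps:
$x{\left(r \right)} = \sqrt{r} \left(2 - 8 r\right)$ ($x{\left(r \right)} = \left(2 + \left(r + r\right) \left(-4\right)\right) \sqrt{r} = \left(2 + 2 r \left(-4\right)\right) \sqrt{r} = \left(2 - 8 r\right) \sqrt{r} = \sqrt{r} \left(2 - 8 r\right)$)
$\left(-6310 - x{\left(\frac{V{\left(U \right)}}{91} \right)}\right) + 17557 = \left(-6310 - \sqrt{1 \cdot \frac{1}{91}} \left(2 - 8 \cdot 1 \cdot \frac{1}{91}\right)\right) + 17557 = \left(-6310 - \frac{2 - \frac{8}{91}}{\sqrt{91}}\right) + 17557 = \left(-6310 - \frac{\sqrt{91}}{91} \left(2 - \frac{8}{91}\right)\right) + 17557 = \left(-6310 - \frac{\sqrt{91}}{91} \cdot \frac{174}{91}\right) + 17557 = \left(-6310 - \frac{174 \sqrt{91}}{8281}\right) + 17557 = 11247 - \frac{174 \sqrt{91}}{8281}$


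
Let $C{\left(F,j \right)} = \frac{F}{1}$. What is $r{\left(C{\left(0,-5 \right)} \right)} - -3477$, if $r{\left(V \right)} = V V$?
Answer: $3477$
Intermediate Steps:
$C{\left(F,j \right)} = F$ ($C{\left(F,j \right)} = F 1 = F$)
$r{\left(V \right)} = V^{2}$
$r{\left(C{\left(0,-5 \right)} \right)} - -3477 = 0^{2} - -3477 = 0 + 3477 = 3477$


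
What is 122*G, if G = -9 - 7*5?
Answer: -5368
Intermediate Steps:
G = -44 (G = -9 - 35 = -44)
122*G = 122*(-44) = -5368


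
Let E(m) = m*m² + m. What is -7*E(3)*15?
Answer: -3150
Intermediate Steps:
E(m) = m + m³ (E(m) = m³ + m = m + m³)
-7*E(3)*15 = -7*(3 + 3³)*15 = -7*(3 + 27)*15 = -7*30*15 = -210*15 = -3150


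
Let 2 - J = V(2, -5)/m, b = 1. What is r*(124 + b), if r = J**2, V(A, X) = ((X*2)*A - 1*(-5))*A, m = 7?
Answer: 242000/49 ≈ 4938.8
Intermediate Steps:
V(A, X) = A*(5 + 2*A*X) (V(A, X) = ((2*X)*A + 5)*A = (2*A*X + 5)*A = (5 + 2*A*X)*A = A*(5 + 2*A*X))
J = 44/7 (J = 2 - 2*(5 + 2*2*(-5))/7 = 2 - 2*(5 - 20)/7 = 2 - 2*(-15)/7 = 2 - (-30)/7 = 2 - 1*(-30/7) = 2 + 30/7 = 44/7 ≈ 6.2857)
r = 1936/49 (r = (44/7)**2 = 1936/49 ≈ 39.510)
r*(124 + b) = 1936*(124 + 1)/49 = (1936/49)*125 = 242000/49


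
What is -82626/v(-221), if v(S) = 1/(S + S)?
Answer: 36520692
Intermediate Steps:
v(S) = 1/(2*S)
-82626/v(-221) = -82626/((½)/(-221)) = -82626/((½)*(-1/221)) = -82626/(-1/442) = -82626*(-442) = 36520692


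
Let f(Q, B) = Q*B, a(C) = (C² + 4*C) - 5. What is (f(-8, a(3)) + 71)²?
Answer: 3249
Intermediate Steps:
a(C) = -5 + C² + 4*C
f(Q, B) = B*Q
(f(-8, a(3)) + 71)² = ((-5 + 3² + 4*3)*(-8) + 71)² = ((-5 + 9 + 12)*(-8) + 71)² = (16*(-8) + 71)² = (-128 + 71)² = (-57)² = 3249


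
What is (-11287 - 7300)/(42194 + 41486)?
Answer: -18587/83680 ≈ -0.22212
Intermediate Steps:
(-11287 - 7300)/(42194 + 41486) = -18587/83680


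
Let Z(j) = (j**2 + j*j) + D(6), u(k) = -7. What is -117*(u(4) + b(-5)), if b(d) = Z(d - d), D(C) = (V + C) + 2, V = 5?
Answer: -702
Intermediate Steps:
D(C) = 7 + C (D(C) = (5 + C) + 2 = 7 + C)
Z(j) = 13 + 2*j**2 (Z(j) = (j**2 + j*j) + (7 + 6) = (j**2 + j**2) + 13 = 2*j**2 + 13 = 13 + 2*j**2)
b(d) = 13 (b(d) = 13 + 2*(d - d)**2 = 13 + 2*0**2 = 13 + 2*0 = 13 + 0 = 13)
-117*(u(4) + b(-5)) = -117*(-7 + 13) = -117*6 = -702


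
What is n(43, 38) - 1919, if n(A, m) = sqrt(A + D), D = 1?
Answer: -1919 + 2*sqrt(11) ≈ -1912.4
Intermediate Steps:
n(A, m) = sqrt(1 + A) (n(A, m) = sqrt(A + 1) = sqrt(1 + A))
n(43, 38) - 1919 = sqrt(1 + 43) - 1919 = sqrt(44) - 1919 = 2*sqrt(11) - 1919 = -1919 + 2*sqrt(11)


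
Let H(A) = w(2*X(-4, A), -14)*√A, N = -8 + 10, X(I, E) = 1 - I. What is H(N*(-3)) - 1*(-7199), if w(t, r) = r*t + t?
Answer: 7199 - 130*I*√6 ≈ 7199.0 - 318.43*I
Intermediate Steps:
N = 2
w(t, r) = t + r*t
H(A) = -130*√A (H(A) = ((2*(1 - 1*(-4)))*(1 - 14))*√A = ((2*(1 + 4))*(-13))*√A = ((2*5)*(-13))*√A = (10*(-13))*√A = -130*√A)
H(N*(-3)) - 1*(-7199) = -130*I*√6 - 1*(-7199) = -130*I*√6 + 7199 = 7199 - 130*I*√6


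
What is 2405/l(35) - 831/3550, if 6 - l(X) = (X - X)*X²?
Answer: 2133191/5325 ≈ 400.60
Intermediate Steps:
l(X) = 6 (l(X) = 6 - (X - X)*X² = 6 - 0*X² = 6 - 1*0 = 6 + 0 = 6)
2405/l(35) - 831/3550 = 2405/6 - 831/3550 = 2133191/5325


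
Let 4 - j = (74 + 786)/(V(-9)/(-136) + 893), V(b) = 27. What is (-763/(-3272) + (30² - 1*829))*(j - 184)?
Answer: -1280324093875/99322378 ≈ -12891.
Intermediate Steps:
j = 368724/121421 (j = 4 - (74 + 786)/(27/(-136) + 893) = 4 - 860/(27*(-1/136) + 893) = 4 - 860/(-27/136 + 893) = 4 - 860/121421/136 = 4 - 860*136/121421 = 4 - 1*116960/121421 = 4 - 116960/121421 = 368724/121421 ≈ 3.0367)
(-763/(-3272) + (30² - 1*829))*(j - 184) = (-763/(-3272) + (30² - 1*829))*(368724/121421 - 184) = (-763*(-1/3272) + (900 - 829))*(-21972740/121421) = (763/3272 + 71)*(-21972740/121421) = (233075/3272)*(-21972740/121421) = -1280324093875/99322378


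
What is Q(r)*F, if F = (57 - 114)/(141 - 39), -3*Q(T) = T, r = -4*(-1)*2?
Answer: 76/51 ≈ 1.4902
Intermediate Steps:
r = 8 (r = 4*2 = 8)
Q(T) = -T/3
F = -19/34 (F = -57/102 = -57*1/102 = -19/34 ≈ -0.55882)
Q(r)*F = -⅓*8*(-19/34) = -8/3*(-19/34) = 76/51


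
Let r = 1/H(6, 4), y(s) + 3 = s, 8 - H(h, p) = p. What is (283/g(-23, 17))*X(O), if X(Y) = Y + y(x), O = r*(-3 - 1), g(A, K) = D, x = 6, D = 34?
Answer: 283/17 ≈ 16.647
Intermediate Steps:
H(h, p) = 8 - p
g(A, K) = 34
y(s) = -3 + s
r = ¼ (r = 1/(8 - 1*4) = 1/(8 - 4) = 1/4 = ¼ ≈ 0.25000)
O = -1 (O = (-3 - 1)/4 = (¼)*(-4) = -1)
X(Y) = 3 + Y (X(Y) = Y + (-3 + 6) = Y + 3 = 3 + Y)
(283/g(-23, 17))*X(O) = (283/34)*(3 - 1) = (283*(1/34))*2 = (283/34)*2 = 283/17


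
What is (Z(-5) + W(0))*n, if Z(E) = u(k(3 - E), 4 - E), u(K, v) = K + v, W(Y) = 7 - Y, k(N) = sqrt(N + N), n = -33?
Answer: -660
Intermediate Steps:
k(N) = sqrt(2)*sqrt(N) (k(N) = sqrt(2*N) = sqrt(2)*sqrt(N))
Z(E) = 4 - E + sqrt(2)*sqrt(3 - E) (Z(E) = sqrt(2)*sqrt(3 - E) + (4 - E) = 4 - E + sqrt(2)*sqrt(3 - E))
(Z(-5) + W(0))*n = ((4 + sqrt(6 - 2*(-5)) - 1*(-5)) + (7 - 1*0))*(-33) = ((4 + sqrt(6 + 10) + 5) + (7 + 0))*(-33) = ((4 + sqrt(16) + 5) + 7)*(-33) = ((4 + 4 + 5) + 7)*(-33) = (13 + 7)*(-33) = 20*(-33) = -660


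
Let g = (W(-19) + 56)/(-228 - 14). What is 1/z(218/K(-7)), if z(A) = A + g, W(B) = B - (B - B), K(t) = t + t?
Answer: -1694/26637 ≈ -0.063596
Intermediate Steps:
K(t) = 2*t
W(B) = B (W(B) = B - 1*0 = B + 0 = B)
g = -37/242 (g = (-19 + 56)/(-228 - 14) = 37/(-242) = 37*(-1/242) = -37/242 ≈ -0.15289)
z(A) = -37/242 + A (z(A) = A - 37/242 = -37/242 + A)
1/z(218/K(-7)) = 1/(-37/242 + 218/((2*(-7)))) = 1/(-37/242 + 218/(-14)) = 1/(-37/242 + 218*(-1/14)) = 1/(-37/242 - 109/7) = 1/(-26637/1694) = -1694/26637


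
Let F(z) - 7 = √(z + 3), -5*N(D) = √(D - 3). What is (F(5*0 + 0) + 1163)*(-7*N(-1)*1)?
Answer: 14*I*(1170 + √3)/5 ≈ 3280.9*I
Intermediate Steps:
N(D) = -√(-3 + D)/5 (N(D) = -√(D - 3)/5 = -√(-3 + D)/5)
F(z) = 7 + √(3 + z) (F(z) = 7 + √(z + 3) = 7 + √(3 + z))
(F(5*0 + 0) + 1163)*(-7*N(-1)*1) = ((7 + √(3 + (5*0 + 0))) + 1163)*(-(-7)*√(-3 - 1)/5*1) = ((7 + √(3 + (0 + 0))) + 1163)*(-(-7)*√(-4)/5*1) = ((7 + √(3 + 0)) + 1163)*(-(-7)*2*I/5*1) = ((7 + √3) + 1163)*(-(-14)*I/5*1) = (1170 + √3)*((14*I/5)*1) = (1170 + √3)*(14*I/5) = 14*I*(1170 + √3)/5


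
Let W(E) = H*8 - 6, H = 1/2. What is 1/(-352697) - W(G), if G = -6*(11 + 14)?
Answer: 705393/352697 ≈ 2.0000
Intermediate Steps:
H = 1/2 ≈ 0.50000
G = -150 (G = -6*25 = -150)
W(E) = -2 (W(E) = (1/2)*8 - 6 = 4 - 6 = -2)
1/(-352697) - W(G) = 1/(-352697) - 1*(-2) = -1/352697 + 2 = 705393/352697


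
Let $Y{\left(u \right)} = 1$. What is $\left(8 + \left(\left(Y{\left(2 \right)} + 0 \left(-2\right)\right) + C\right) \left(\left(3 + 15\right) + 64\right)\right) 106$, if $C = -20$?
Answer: $-164300$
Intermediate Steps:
$\left(8 + \left(\left(Y{\left(2 \right)} + 0 \left(-2\right)\right) + C\right) \left(\left(3 + 15\right) + 64\right)\right) 106 = \left(8 + \left(\left(1 + 0 \left(-2\right)\right) - 20\right) \left(\left(3 + 15\right) + 64\right)\right) 106 = \left(8 + \left(\left(1 + 0\right) - 20\right) \left(18 + 64\right)\right) 106 = \left(8 + \left(1 - 20\right) 82\right) 106 = \left(8 - 1558\right) 106 = \left(-1550\right) 106 = -164300$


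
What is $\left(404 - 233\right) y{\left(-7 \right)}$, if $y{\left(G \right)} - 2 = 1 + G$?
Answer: $-684$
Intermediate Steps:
$y{\left(G \right)} = 3 + G$ ($y{\left(G \right)} = 2 + \left(1 + G\right) = 3 + G$)
$\left(404 - 233\right) y{\left(-7 \right)} = \left(404 - 233\right) \left(3 - 7\right) = 171 \left(-4\right) = -684$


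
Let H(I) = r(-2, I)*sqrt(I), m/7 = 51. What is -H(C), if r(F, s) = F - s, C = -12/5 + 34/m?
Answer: -352*I*sqrt(210)/11025 ≈ -0.46267*I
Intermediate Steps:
m = 357 (m = 7*51 = 357)
C = -242/105 (C = -12/5 + 34/357 = -12*1/5 + 34*(1/357) = -12/5 + 2/21 = -242/105 ≈ -2.3048)
H(I) = sqrt(I)*(-2 - I) (H(I) = (-2 - I)*sqrt(I) = sqrt(I)*(-2 - I))
-H(C) = -sqrt(-242/105)*(-2 - 1*(-242/105)) = -11*I*sqrt(210)/105*(-2 + 242/105) = -11*I*sqrt(210)/105*32/105 = -352*I*sqrt(210)/11025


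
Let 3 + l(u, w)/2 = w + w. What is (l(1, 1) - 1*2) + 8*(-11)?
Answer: -92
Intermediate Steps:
l(u, w) = -6 + 4*w (l(u, w) = -6 + 2*(w + w) = -6 + 2*(2*w) = -6 + 4*w)
(l(1, 1) - 1*2) + 8*(-11) = ((-6 + 4*1) - 1*2) + 8*(-11) = ((-6 + 4) - 2) - 88 = (-2 - 2) - 88 = -4 - 88 = -92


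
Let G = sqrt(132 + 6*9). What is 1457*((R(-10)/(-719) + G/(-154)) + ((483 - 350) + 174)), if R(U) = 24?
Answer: 321573013/719 - 1457*sqrt(186)/154 ≈ 4.4712e+5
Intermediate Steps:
G = sqrt(186) (G = sqrt(132 + 54) = sqrt(186) ≈ 13.638)
1457*((R(-10)/(-719) + G/(-154)) + ((483 - 350) + 174)) = 1457*((24/(-719) + sqrt(186)/(-154)) + ((483 - 350) + 174)) = 1457*((24*(-1/719) + sqrt(186)*(-1/154)) + (133 + 174)) = 1457*((-24/719 - sqrt(186)/154) + 307) = 1457*(220709/719 - sqrt(186)/154) = 321573013/719 - 1457*sqrt(186)/154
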